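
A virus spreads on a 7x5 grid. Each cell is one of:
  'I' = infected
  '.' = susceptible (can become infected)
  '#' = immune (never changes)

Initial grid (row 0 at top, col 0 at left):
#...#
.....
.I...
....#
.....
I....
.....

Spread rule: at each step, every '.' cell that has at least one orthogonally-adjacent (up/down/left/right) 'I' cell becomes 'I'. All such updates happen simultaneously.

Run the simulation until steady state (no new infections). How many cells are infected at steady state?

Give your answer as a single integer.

Answer: 32

Derivation:
Step 0 (initial): 2 infected
Step 1: +7 new -> 9 infected
Step 2: +9 new -> 18 infected
Step 3: +7 new -> 25 infected
Step 4: +5 new -> 30 infected
Step 5: +2 new -> 32 infected
Step 6: +0 new -> 32 infected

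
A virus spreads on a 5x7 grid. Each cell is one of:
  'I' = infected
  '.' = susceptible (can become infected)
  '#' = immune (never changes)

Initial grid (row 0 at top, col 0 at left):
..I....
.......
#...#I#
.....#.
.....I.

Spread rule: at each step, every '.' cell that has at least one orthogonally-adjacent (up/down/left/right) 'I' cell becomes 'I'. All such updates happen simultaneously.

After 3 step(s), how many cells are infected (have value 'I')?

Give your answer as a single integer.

Step 0 (initial): 3 infected
Step 1: +6 new -> 9 infected
Step 2: +11 new -> 20 infected
Step 3: +7 new -> 27 infected

Answer: 27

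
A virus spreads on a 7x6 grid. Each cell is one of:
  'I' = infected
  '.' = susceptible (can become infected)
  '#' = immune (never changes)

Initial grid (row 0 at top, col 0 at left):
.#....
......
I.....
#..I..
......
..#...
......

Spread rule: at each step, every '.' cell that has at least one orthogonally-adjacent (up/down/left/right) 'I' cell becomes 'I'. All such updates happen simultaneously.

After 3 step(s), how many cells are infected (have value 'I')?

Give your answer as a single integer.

Answer: 26

Derivation:
Step 0 (initial): 2 infected
Step 1: +6 new -> 8 infected
Step 2: +10 new -> 18 infected
Step 3: +8 new -> 26 infected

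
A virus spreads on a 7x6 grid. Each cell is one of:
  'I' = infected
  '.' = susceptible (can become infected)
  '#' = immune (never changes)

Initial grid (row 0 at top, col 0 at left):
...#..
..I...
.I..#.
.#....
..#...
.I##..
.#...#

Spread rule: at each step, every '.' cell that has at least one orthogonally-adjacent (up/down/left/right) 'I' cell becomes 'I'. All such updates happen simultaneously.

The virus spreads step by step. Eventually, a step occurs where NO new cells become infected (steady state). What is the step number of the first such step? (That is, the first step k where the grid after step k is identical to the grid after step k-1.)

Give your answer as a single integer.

Step 0 (initial): 3 infected
Step 1: +7 new -> 10 infected
Step 2: +8 new -> 18 infected
Step 3: +4 new -> 22 infected
Step 4: +4 new -> 26 infected
Step 5: +2 new -> 28 infected
Step 6: +2 new -> 30 infected
Step 7: +2 new -> 32 infected
Step 8: +1 new -> 33 infected
Step 9: +1 new -> 34 infected
Step 10: +0 new -> 34 infected

Answer: 10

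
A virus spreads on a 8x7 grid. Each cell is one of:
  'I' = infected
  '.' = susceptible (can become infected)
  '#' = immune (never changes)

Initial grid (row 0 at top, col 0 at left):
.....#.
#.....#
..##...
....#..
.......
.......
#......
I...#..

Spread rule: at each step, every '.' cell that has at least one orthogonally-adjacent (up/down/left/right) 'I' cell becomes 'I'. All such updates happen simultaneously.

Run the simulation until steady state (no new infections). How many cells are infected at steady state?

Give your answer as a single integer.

Answer: 47

Derivation:
Step 0 (initial): 1 infected
Step 1: +1 new -> 2 infected
Step 2: +2 new -> 4 infected
Step 3: +3 new -> 7 infected
Step 4: +4 new -> 11 infected
Step 5: +5 new -> 16 infected
Step 6: +6 new -> 22 infected
Step 7: +7 new -> 29 infected
Step 8: +5 new -> 34 infected
Step 9: +5 new -> 39 infected
Step 10: +4 new -> 43 infected
Step 11: +4 new -> 47 infected
Step 12: +0 new -> 47 infected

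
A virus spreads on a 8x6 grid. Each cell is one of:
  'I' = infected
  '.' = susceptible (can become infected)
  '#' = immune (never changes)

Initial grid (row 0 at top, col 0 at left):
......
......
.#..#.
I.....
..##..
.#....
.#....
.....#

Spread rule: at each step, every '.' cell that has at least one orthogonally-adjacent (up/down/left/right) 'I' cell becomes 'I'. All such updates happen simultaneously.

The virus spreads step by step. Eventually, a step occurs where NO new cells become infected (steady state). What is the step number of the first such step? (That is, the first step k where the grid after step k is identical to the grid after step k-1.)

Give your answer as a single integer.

Answer: 9

Derivation:
Step 0 (initial): 1 infected
Step 1: +3 new -> 4 infected
Step 2: +4 new -> 8 infected
Step 3: +5 new -> 13 infected
Step 4: +5 new -> 18 infected
Step 5: +5 new -> 23 infected
Step 6: +6 new -> 29 infected
Step 7: +7 new -> 36 infected
Step 8: +5 new -> 41 infected
Step 9: +0 new -> 41 infected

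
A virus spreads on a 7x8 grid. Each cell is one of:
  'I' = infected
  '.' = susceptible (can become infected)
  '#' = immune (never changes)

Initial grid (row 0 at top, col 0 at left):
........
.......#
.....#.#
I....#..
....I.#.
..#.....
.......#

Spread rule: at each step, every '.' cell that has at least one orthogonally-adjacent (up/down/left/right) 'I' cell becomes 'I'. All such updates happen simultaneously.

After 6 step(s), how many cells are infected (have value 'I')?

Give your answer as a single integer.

Answer: 47

Derivation:
Step 0 (initial): 2 infected
Step 1: +7 new -> 9 infected
Step 2: +11 new -> 20 infected
Step 3: +10 new -> 30 infected
Step 4: +9 new -> 39 infected
Step 5: +5 new -> 44 infected
Step 6: +3 new -> 47 infected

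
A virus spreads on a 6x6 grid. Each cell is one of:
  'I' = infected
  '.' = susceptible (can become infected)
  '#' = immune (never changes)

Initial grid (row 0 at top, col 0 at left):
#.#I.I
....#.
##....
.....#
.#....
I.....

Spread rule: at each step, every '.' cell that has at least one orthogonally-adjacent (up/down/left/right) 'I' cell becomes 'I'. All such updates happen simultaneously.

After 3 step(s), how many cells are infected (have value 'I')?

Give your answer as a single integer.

Step 0 (initial): 3 infected
Step 1: +5 new -> 8 infected
Step 2: +5 new -> 13 infected
Step 3: +7 new -> 20 infected

Answer: 20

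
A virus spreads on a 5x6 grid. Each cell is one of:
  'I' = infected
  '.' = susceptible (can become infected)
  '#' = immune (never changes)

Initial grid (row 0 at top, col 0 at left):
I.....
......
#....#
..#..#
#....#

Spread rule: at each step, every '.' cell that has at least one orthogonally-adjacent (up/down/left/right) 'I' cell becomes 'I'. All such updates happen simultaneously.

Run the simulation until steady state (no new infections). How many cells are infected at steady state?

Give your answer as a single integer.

Answer: 24

Derivation:
Step 0 (initial): 1 infected
Step 1: +2 new -> 3 infected
Step 2: +2 new -> 5 infected
Step 3: +3 new -> 8 infected
Step 4: +4 new -> 12 infected
Step 5: +5 new -> 17 infected
Step 6: +4 new -> 21 infected
Step 7: +2 new -> 23 infected
Step 8: +1 new -> 24 infected
Step 9: +0 new -> 24 infected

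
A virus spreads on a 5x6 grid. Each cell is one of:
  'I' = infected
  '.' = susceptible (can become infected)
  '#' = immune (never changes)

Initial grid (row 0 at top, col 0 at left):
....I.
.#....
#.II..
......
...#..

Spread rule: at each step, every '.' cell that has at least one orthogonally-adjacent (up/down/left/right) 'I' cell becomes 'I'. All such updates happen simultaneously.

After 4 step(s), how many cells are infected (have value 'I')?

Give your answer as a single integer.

Answer: 26

Derivation:
Step 0 (initial): 3 infected
Step 1: +9 new -> 12 infected
Step 2: +6 new -> 18 infected
Step 3: +5 new -> 23 infected
Step 4: +3 new -> 26 infected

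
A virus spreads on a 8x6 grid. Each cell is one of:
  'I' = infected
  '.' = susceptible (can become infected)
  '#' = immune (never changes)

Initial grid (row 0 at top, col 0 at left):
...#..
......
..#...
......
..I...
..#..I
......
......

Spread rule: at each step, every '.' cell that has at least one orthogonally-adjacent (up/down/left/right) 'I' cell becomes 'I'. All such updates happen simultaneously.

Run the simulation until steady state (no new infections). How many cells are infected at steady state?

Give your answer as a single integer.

Step 0 (initial): 2 infected
Step 1: +6 new -> 8 infected
Step 2: +9 new -> 17 infected
Step 3: +9 new -> 26 infected
Step 4: +9 new -> 35 infected
Step 5: +7 new -> 42 infected
Step 6: +3 new -> 45 infected
Step 7: +0 new -> 45 infected

Answer: 45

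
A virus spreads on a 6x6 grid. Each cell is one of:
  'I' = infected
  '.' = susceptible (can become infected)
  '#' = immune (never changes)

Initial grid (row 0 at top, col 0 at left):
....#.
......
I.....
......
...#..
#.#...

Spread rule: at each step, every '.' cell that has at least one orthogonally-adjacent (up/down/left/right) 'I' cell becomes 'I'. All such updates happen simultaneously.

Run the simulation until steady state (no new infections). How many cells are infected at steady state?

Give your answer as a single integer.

Step 0 (initial): 1 infected
Step 1: +3 new -> 4 infected
Step 2: +5 new -> 9 infected
Step 3: +5 new -> 14 infected
Step 4: +6 new -> 20 infected
Step 5: +4 new -> 24 infected
Step 6: +3 new -> 27 infected
Step 7: +3 new -> 30 infected
Step 8: +2 new -> 32 infected
Step 9: +0 new -> 32 infected

Answer: 32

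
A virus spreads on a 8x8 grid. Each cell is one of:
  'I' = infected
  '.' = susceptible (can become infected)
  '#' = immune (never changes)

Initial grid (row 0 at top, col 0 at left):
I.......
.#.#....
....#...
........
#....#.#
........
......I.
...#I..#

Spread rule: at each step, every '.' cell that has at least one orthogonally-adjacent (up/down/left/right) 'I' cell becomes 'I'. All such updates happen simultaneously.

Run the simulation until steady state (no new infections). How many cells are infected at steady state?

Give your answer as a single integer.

Step 0 (initial): 3 infected
Step 1: +8 new -> 11 infected
Step 2: +7 new -> 18 infected
Step 3: +8 new -> 26 infected
Step 4: +11 new -> 37 infected
Step 5: +13 new -> 50 infected
Step 6: +5 new -> 55 infected
Step 7: +1 new -> 56 infected
Step 8: +0 new -> 56 infected

Answer: 56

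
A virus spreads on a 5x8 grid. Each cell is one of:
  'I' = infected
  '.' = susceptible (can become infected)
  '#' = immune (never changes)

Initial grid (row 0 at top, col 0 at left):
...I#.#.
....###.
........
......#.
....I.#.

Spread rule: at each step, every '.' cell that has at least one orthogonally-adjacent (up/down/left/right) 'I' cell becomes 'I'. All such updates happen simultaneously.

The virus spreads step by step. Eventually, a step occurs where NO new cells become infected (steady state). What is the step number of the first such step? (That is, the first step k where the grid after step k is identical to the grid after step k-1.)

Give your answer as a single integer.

Step 0 (initial): 2 infected
Step 1: +5 new -> 7 infected
Step 2: +7 new -> 14 infected
Step 3: +6 new -> 20 infected
Step 4: +5 new -> 25 infected
Step 5: +3 new -> 28 infected
Step 6: +2 new -> 30 infected
Step 7: +2 new -> 32 infected
Step 8: +0 new -> 32 infected

Answer: 8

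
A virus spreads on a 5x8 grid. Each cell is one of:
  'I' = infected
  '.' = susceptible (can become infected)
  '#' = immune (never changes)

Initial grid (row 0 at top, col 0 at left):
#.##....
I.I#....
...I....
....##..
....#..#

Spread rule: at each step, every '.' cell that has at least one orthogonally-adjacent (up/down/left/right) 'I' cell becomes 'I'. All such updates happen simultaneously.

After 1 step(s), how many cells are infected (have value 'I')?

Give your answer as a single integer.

Step 0 (initial): 3 infected
Step 1: +5 new -> 8 infected

Answer: 8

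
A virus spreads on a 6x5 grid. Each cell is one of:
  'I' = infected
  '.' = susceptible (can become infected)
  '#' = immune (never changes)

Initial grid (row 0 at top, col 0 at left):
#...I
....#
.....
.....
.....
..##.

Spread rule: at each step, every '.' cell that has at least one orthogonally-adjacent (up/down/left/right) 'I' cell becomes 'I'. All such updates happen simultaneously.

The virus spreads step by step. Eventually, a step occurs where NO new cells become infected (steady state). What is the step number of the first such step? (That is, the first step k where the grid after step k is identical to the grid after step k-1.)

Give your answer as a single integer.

Answer: 10

Derivation:
Step 0 (initial): 1 infected
Step 1: +1 new -> 2 infected
Step 2: +2 new -> 4 infected
Step 3: +3 new -> 7 infected
Step 4: +4 new -> 11 infected
Step 5: +5 new -> 16 infected
Step 6: +4 new -> 20 infected
Step 7: +3 new -> 23 infected
Step 8: +2 new -> 25 infected
Step 9: +1 new -> 26 infected
Step 10: +0 new -> 26 infected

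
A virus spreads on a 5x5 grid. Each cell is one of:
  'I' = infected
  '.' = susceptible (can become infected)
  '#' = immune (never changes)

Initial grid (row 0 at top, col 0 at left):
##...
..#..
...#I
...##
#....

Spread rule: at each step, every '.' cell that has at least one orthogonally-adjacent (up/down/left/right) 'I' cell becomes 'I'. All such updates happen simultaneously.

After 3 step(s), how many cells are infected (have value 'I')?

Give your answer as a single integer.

Answer: 5

Derivation:
Step 0 (initial): 1 infected
Step 1: +1 new -> 2 infected
Step 2: +2 new -> 4 infected
Step 3: +1 new -> 5 infected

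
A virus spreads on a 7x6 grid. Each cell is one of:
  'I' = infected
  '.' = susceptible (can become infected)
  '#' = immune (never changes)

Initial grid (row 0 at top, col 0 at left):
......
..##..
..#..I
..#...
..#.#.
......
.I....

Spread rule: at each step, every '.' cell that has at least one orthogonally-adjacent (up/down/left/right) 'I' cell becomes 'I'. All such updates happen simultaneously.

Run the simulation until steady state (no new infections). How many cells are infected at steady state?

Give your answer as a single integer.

Answer: 36

Derivation:
Step 0 (initial): 2 infected
Step 1: +6 new -> 8 infected
Step 2: +9 new -> 17 infected
Step 3: +7 new -> 24 infected
Step 4: +6 new -> 30 infected
Step 5: +3 new -> 33 infected
Step 6: +2 new -> 35 infected
Step 7: +1 new -> 36 infected
Step 8: +0 new -> 36 infected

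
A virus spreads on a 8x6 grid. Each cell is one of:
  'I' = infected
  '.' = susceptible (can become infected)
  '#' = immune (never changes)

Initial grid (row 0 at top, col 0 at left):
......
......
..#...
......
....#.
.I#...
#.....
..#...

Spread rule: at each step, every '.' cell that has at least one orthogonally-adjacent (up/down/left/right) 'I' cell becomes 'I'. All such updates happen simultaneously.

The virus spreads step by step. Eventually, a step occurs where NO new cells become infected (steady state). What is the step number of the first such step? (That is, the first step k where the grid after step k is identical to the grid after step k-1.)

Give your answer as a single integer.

Step 0 (initial): 1 infected
Step 1: +3 new -> 4 infected
Step 2: +5 new -> 9 infected
Step 3: +6 new -> 15 infected
Step 4: +6 new -> 21 infected
Step 5: +8 new -> 29 infected
Step 6: +7 new -> 36 infected
Step 7: +4 new -> 40 infected
Step 8: +2 new -> 42 infected
Step 9: +1 new -> 43 infected
Step 10: +0 new -> 43 infected

Answer: 10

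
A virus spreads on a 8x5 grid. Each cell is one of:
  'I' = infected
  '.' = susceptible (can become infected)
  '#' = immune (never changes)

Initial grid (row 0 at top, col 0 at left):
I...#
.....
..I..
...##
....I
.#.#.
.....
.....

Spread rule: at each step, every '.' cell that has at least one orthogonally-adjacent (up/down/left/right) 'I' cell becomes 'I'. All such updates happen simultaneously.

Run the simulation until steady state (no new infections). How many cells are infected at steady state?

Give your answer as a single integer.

Answer: 35

Derivation:
Step 0 (initial): 3 infected
Step 1: +8 new -> 11 infected
Step 2: +8 new -> 19 infected
Step 3: +7 new -> 26 infected
Step 4: +3 new -> 29 infected
Step 5: +3 new -> 32 infected
Step 6: +2 new -> 34 infected
Step 7: +1 new -> 35 infected
Step 8: +0 new -> 35 infected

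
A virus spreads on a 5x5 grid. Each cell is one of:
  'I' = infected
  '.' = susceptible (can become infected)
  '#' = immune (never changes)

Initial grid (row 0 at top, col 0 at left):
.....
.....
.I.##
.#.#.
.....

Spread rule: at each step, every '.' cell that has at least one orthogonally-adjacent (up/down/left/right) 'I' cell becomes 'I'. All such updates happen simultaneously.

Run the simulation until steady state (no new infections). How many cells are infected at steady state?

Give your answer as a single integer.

Answer: 21

Derivation:
Step 0 (initial): 1 infected
Step 1: +3 new -> 4 infected
Step 2: +5 new -> 9 infected
Step 3: +5 new -> 14 infected
Step 4: +4 new -> 18 infected
Step 5: +2 new -> 20 infected
Step 6: +1 new -> 21 infected
Step 7: +0 new -> 21 infected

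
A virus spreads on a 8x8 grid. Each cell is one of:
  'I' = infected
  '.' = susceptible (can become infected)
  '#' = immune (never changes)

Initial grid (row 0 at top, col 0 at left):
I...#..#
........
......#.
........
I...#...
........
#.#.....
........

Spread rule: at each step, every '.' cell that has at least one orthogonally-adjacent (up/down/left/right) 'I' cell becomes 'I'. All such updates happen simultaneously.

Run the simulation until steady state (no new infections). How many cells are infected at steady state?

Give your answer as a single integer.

Step 0 (initial): 2 infected
Step 1: +5 new -> 7 infected
Step 2: +6 new -> 13 infected
Step 3: +7 new -> 20 infected
Step 4: +5 new -> 25 infected
Step 5: +7 new -> 32 infected
Step 6: +6 new -> 38 infected
Step 7: +8 new -> 46 infected
Step 8: +7 new -> 53 infected
Step 9: +4 new -> 57 infected
Step 10: +1 new -> 58 infected
Step 11: +0 new -> 58 infected

Answer: 58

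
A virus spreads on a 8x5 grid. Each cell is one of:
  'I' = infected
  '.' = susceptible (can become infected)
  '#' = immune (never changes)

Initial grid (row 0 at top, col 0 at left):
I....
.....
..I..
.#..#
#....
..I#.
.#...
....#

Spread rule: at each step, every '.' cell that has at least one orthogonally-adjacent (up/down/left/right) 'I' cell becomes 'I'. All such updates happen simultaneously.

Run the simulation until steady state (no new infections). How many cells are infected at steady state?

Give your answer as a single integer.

Step 0 (initial): 3 infected
Step 1: +9 new -> 12 infected
Step 2: +11 new -> 23 infected
Step 3: +8 new -> 31 infected
Step 4: +3 new -> 34 infected
Step 5: +0 new -> 34 infected

Answer: 34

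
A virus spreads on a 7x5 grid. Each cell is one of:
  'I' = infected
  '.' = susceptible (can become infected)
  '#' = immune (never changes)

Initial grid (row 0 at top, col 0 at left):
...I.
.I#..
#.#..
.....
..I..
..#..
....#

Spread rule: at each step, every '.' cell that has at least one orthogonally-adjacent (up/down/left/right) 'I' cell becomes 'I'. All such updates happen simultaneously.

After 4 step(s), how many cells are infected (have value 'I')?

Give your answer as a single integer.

Answer: 30

Derivation:
Step 0 (initial): 3 infected
Step 1: +9 new -> 12 infected
Step 2: +9 new -> 21 infected
Step 3: +7 new -> 28 infected
Step 4: +2 new -> 30 infected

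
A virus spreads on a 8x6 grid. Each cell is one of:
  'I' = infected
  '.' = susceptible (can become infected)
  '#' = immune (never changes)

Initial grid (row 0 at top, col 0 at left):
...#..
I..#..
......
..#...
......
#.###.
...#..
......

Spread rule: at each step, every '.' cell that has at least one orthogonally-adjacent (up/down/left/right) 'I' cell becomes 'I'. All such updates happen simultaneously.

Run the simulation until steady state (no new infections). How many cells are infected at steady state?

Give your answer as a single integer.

Answer: 40

Derivation:
Step 0 (initial): 1 infected
Step 1: +3 new -> 4 infected
Step 2: +4 new -> 8 infected
Step 3: +4 new -> 12 infected
Step 4: +2 new -> 14 infected
Step 5: +4 new -> 18 infected
Step 6: +5 new -> 23 infected
Step 7: +7 new -> 30 infected
Step 8: +4 new -> 34 infected
Step 9: +2 new -> 36 infected
Step 10: +2 new -> 38 infected
Step 11: +2 new -> 40 infected
Step 12: +0 new -> 40 infected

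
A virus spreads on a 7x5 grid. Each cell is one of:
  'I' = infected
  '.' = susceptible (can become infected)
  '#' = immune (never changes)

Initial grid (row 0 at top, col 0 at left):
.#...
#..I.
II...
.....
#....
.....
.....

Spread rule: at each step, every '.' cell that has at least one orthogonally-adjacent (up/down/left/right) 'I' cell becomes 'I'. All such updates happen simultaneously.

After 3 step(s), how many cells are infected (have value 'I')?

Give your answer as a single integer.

Answer: 21

Derivation:
Step 0 (initial): 3 infected
Step 1: +8 new -> 11 infected
Step 2: +6 new -> 17 infected
Step 3: +4 new -> 21 infected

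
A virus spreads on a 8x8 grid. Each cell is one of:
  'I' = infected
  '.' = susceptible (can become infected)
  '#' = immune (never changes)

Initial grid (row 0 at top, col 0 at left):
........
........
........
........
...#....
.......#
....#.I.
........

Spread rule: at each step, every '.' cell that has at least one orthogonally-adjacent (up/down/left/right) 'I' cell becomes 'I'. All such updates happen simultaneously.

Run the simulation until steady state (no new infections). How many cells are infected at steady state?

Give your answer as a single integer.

Step 0 (initial): 1 infected
Step 1: +4 new -> 5 infected
Step 2: +4 new -> 9 infected
Step 3: +5 new -> 14 infected
Step 4: +6 new -> 20 infected
Step 5: +7 new -> 27 infected
Step 6: +9 new -> 36 infected
Step 7: +9 new -> 45 infected
Step 8: +6 new -> 51 infected
Step 9: +4 new -> 55 infected
Step 10: +3 new -> 58 infected
Step 11: +2 new -> 60 infected
Step 12: +1 new -> 61 infected
Step 13: +0 new -> 61 infected

Answer: 61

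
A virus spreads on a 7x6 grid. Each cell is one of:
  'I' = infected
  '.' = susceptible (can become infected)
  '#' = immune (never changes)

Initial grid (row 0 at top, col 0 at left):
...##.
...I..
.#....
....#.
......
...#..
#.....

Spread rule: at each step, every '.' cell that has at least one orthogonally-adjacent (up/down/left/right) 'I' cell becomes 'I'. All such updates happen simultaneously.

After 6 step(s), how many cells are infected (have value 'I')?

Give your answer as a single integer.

Answer: 32

Derivation:
Step 0 (initial): 1 infected
Step 1: +3 new -> 4 infected
Step 2: +6 new -> 10 infected
Step 3: +6 new -> 16 infected
Step 4: +6 new -> 22 infected
Step 5: +5 new -> 27 infected
Step 6: +5 new -> 32 infected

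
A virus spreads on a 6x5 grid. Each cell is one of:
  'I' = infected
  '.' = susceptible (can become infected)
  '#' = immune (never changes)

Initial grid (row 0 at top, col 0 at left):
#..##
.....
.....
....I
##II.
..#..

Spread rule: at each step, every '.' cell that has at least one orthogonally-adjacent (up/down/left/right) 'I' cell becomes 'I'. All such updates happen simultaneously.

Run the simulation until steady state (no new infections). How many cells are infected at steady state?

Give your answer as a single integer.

Answer: 22

Derivation:
Step 0 (initial): 3 infected
Step 1: +5 new -> 8 infected
Step 2: +5 new -> 13 infected
Step 3: +4 new -> 17 infected
Step 4: +3 new -> 20 infected
Step 5: +2 new -> 22 infected
Step 6: +0 new -> 22 infected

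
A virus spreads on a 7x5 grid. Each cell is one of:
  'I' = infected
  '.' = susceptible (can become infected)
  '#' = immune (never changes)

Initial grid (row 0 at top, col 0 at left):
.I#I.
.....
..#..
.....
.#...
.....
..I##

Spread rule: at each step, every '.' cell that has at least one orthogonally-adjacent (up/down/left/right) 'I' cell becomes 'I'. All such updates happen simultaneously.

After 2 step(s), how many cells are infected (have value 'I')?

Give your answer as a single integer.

Answer: 18

Derivation:
Step 0 (initial): 3 infected
Step 1: +6 new -> 9 infected
Step 2: +9 new -> 18 infected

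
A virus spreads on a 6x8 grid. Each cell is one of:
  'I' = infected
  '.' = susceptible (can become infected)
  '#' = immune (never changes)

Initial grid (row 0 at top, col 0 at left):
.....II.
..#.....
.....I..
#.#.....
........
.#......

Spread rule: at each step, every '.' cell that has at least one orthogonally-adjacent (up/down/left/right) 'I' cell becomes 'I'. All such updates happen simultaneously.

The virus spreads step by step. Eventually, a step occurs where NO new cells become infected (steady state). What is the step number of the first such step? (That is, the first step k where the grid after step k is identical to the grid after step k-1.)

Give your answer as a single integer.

Answer: 9

Derivation:
Step 0 (initial): 3 infected
Step 1: +7 new -> 10 infected
Step 2: +8 new -> 18 infected
Step 3: +8 new -> 26 infected
Step 4: +6 new -> 32 infected
Step 5: +7 new -> 39 infected
Step 6: +3 new -> 42 infected
Step 7: +1 new -> 43 infected
Step 8: +1 new -> 44 infected
Step 9: +0 new -> 44 infected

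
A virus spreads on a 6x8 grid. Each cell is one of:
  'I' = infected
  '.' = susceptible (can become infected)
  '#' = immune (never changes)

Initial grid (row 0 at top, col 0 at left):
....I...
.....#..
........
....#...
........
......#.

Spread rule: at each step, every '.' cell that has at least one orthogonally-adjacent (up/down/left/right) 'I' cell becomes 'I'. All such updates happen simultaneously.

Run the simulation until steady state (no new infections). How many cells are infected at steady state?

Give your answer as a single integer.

Answer: 45

Derivation:
Step 0 (initial): 1 infected
Step 1: +3 new -> 4 infected
Step 2: +4 new -> 8 infected
Step 3: +6 new -> 14 infected
Step 4: +7 new -> 21 infected
Step 5: +7 new -> 28 infected
Step 6: +8 new -> 36 infected
Step 7: +5 new -> 41 infected
Step 8: +3 new -> 44 infected
Step 9: +1 new -> 45 infected
Step 10: +0 new -> 45 infected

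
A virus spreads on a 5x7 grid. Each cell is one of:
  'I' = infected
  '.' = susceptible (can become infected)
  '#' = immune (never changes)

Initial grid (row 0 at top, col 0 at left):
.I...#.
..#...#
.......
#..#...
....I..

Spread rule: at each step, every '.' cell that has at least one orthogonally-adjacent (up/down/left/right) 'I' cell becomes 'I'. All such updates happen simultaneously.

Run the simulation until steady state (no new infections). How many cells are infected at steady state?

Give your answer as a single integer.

Step 0 (initial): 2 infected
Step 1: +6 new -> 8 infected
Step 2: +7 new -> 15 infected
Step 3: +11 new -> 26 infected
Step 4: +3 new -> 29 infected
Step 5: +0 new -> 29 infected

Answer: 29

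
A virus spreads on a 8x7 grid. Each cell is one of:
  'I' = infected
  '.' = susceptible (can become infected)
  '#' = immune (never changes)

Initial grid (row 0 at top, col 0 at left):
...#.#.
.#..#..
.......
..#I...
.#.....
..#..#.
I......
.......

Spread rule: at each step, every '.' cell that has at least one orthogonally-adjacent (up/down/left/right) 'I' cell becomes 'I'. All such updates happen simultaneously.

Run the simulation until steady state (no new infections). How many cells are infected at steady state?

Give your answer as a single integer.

Step 0 (initial): 2 infected
Step 1: +6 new -> 8 infected
Step 2: +11 new -> 19 infected
Step 3: +9 new -> 28 infected
Step 4: +8 new -> 36 infected
Step 5: +6 new -> 42 infected
Step 6: +4 new -> 46 infected
Step 7: +1 new -> 47 infected
Step 8: +0 new -> 47 infected

Answer: 47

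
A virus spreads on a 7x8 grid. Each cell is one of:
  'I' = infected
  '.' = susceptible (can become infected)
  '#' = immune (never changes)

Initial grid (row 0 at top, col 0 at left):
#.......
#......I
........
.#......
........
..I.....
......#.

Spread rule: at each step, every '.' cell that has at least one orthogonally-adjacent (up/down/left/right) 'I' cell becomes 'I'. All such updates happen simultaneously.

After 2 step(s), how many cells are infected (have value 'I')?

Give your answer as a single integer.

Step 0 (initial): 2 infected
Step 1: +7 new -> 9 infected
Step 2: +11 new -> 20 infected

Answer: 20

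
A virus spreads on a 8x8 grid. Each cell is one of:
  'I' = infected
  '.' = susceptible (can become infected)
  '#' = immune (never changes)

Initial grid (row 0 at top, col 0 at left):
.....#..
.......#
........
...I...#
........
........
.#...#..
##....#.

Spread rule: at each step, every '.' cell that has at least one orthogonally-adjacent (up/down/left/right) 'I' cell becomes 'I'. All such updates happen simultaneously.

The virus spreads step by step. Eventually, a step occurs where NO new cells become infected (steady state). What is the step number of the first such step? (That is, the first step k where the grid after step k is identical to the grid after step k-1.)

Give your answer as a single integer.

Answer: 9

Derivation:
Step 0 (initial): 1 infected
Step 1: +4 new -> 5 infected
Step 2: +8 new -> 13 infected
Step 3: +12 new -> 25 infected
Step 4: +13 new -> 38 infected
Step 5: +9 new -> 47 infected
Step 6: +6 new -> 53 infected
Step 7: +2 new -> 55 infected
Step 8: +1 new -> 56 infected
Step 9: +0 new -> 56 infected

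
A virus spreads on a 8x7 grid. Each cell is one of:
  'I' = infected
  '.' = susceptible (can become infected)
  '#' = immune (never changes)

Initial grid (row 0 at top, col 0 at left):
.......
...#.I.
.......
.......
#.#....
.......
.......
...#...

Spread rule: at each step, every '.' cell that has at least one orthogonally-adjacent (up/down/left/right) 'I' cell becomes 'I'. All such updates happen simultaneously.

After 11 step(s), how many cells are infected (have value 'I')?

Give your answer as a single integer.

Step 0 (initial): 1 infected
Step 1: +4 new -> 5 infected
Step 2: +5 new -> 10 infected
Step 3: +5 new -> 15 infected
Step 4: +6 new -> 21 infected
Step 5: +8 new -> 29 infected
Step 6: +8 new -> 37 infected
Step 7: +7 new -> 44 infected
Step 8: +2 new -> 46 infected
Step 9: +3 new -> 49 infected
Step 10: +2 new -> 51 infected
Step 11: +1 new -> 52 infected

Answer: 52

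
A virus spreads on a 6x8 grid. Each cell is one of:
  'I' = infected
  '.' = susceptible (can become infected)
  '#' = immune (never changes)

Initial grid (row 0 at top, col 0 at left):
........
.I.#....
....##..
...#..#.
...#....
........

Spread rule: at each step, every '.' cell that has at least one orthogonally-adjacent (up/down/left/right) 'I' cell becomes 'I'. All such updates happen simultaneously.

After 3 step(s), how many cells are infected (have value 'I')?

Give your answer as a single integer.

Step 0 (initial): 1 infected
Step 1: +4 new -> 5 infected
Step 2: +5 new -> 10 infected
Step 3: +5 new -> 15 infected

Answer: 15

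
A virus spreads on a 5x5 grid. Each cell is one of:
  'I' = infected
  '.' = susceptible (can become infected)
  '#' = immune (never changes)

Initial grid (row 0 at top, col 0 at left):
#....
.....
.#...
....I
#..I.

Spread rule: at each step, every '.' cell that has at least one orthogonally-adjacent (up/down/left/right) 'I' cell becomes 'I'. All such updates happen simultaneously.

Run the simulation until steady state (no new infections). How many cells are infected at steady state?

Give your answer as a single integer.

Answer: 22

Derivation:
Step 0 (initial): 2 infected
Step 1: +4 new -> 6 infected
Step 2: +4 new -> 10 infected
Step 3: +4 new -> 14 infected
Step 4: +3 new -> 17 infected
Step 5: +3 new -> 20 infected
Step 6: +2 new -> 22 infected
Step 7: +0 new -> 22 infected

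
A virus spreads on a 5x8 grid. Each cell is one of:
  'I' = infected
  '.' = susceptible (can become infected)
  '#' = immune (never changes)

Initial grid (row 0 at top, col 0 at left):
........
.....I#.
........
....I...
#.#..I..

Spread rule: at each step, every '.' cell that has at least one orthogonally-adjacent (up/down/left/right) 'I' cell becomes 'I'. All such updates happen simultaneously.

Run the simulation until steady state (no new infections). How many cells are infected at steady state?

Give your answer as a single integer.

Answer: 37

Derivation:
Step 0 (initial): 3 infected
Step 1: +8 new -> 11 infected
Step 2: +9 new -> 20 infected
Step 3: +7 new -> 27 infected
Step 4: +6 new -> 33 infected
Step 5: +3 new -> 36 infected
Step 6: +1 new -> 37 infected
Step 7: +0 new -> 37 infected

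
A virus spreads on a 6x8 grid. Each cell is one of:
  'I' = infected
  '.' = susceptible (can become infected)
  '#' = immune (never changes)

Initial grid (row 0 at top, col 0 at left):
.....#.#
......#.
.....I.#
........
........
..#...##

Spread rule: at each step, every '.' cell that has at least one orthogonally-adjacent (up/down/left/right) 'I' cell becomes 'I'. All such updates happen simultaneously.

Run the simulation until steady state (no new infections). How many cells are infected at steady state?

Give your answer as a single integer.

Step 0 (initial): 1 infected
Step 1: +4 new -> 5 infected
Step 2: +5 new -> 10 infected
Step 3: +8 new -> 18 infected
Step 4: +7 new -> 25 infected
Step 5: +6 new -> 31 infected
Step 6: +4 new -> 35 infected
Step 7: +3 new -> 38 infected
Step 8: +1 new -> 39 infected
Step 9: +0 new -> 39 infected

Answer: 39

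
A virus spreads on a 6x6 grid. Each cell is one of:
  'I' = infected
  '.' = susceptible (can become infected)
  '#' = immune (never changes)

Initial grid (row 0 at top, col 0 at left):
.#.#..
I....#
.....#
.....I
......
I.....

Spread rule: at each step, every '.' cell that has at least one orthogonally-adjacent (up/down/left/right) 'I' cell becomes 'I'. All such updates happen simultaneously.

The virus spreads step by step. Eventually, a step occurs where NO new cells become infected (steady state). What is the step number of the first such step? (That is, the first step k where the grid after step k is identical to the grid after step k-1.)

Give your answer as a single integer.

Answer: 6

Derivation:
Step 0 (initial): 3 infected
Step 1: +7 new -> 10 infected
Step 2: +9 new -> 19 infected
Step 3: +11 new -> 30 infected
Step 4: +1 new -> 31 infected
Step 5: +1 new -> 32 infected
Step 6: +0 new -> 32 infected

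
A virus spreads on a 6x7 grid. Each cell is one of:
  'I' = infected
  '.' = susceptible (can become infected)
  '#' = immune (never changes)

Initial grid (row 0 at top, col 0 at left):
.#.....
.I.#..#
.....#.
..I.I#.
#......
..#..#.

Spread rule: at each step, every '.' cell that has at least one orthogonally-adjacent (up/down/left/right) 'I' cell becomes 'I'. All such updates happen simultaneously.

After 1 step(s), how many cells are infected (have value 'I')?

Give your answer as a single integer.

Step 0 (initial): 3 infected
Step 1: +9 new -> 12 infected

Answer: 12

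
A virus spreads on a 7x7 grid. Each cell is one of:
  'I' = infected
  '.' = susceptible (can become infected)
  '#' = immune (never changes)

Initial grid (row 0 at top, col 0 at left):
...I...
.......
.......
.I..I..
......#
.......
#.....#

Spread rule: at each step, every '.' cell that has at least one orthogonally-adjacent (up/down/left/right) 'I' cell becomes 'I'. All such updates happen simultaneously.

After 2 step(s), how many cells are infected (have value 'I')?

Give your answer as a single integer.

Step 0 (initial): 3 infected
Step 1: +11 new -> 14 infected
Step 2: +16 new -> 30 infected

Answer: 30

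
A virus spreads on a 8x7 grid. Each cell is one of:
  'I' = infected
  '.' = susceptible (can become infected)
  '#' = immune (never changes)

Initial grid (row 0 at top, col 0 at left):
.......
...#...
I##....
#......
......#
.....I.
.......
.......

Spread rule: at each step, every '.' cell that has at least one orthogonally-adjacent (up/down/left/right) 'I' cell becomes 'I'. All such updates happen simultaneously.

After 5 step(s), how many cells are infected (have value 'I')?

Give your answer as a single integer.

Step 0 (initial): 2 infected
Step 1: +5 new -> 7 infected
Step 2: +8 new -> 15 infected
Step 3: +10 new -> 25 infected
Step 4: +9 new -> 34 infected
Step 5: +10 new -> 44 infected

Answer: 44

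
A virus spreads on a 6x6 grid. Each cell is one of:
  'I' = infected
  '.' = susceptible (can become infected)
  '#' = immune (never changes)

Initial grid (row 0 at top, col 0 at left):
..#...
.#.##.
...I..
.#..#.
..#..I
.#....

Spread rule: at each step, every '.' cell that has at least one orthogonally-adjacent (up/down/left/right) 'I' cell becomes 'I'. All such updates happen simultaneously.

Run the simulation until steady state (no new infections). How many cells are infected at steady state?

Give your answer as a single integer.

Answer: 28

Derivation:
Step 0 (initial): 2 infected
Step 1: +6 new -> 8 infected
Step 2: +6 new -> 14 infected
Step 3: +3 new -> 17 infected
Step 4: +4 new -> 21 infected
Step 5: +3 new -> 24 infected
Step 6: +4 new -> 28 infected
Step 7: +0 new -> 28 infected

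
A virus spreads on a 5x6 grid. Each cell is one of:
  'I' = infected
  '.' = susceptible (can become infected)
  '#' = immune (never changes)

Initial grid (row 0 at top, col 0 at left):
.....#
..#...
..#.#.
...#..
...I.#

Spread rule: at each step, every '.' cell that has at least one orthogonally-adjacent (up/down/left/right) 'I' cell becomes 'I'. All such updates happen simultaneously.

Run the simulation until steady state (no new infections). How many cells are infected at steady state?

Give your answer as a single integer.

Step 0 (initial): 1 infected
Step 1: +2 new -> 3 infected
Step 2: +3 new -> 6 infected
Step 3: +3 new -> 9 infected
Step 4: +3 new -> 12 infected
Step 5: +3 new -> 15 infected
Step 6: +3 new -> 18 infected
Step 7: +4 new -> 22 infected
Step 8: +2 new -> 24 infected
Step 9: +0 new -> 24 infected

Answer: 24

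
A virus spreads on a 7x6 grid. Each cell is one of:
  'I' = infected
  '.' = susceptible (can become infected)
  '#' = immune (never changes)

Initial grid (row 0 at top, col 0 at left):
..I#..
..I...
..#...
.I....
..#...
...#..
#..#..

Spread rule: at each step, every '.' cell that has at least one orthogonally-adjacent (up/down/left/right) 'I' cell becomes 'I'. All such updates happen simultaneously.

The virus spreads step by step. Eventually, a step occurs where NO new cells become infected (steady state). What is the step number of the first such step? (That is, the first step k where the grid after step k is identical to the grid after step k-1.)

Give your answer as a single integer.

Step 0 (initial): 3 infected
Step 1: +7 new -> 10 infected
Step 2: +8 new -> 18 infected
Step 3: +8 new -> 26 infected
Step 4: +5 new -> 31 infected
Step 5: +2 new -> 33 infected
Step 6: +2 new -> 35 infected
Step 7: +1 new -> 36 infected
Step 8: +0 new -> 36 infected

Answer: 8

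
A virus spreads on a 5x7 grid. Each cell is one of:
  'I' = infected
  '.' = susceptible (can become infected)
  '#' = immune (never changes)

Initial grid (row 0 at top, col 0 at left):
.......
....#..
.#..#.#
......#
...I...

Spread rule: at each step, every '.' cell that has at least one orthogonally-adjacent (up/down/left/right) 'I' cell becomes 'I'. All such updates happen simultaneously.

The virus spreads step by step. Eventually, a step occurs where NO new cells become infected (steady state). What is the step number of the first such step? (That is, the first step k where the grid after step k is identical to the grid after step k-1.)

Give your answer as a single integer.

Step 0 (initial): 1 infected
Step 1: +3 new -> 4 infected
Step 2: +5 new -> 9 infected
Step 3: +6 new -> 15 infected
Step 4: +4 new -> 19 infected
Step 5: +5 new -> 24 infected
Step 6: +4 new -> 28 infected
Step 7: +2 new -> 30 infected
Step 8: +0 new -> 30 infected

Answer: 8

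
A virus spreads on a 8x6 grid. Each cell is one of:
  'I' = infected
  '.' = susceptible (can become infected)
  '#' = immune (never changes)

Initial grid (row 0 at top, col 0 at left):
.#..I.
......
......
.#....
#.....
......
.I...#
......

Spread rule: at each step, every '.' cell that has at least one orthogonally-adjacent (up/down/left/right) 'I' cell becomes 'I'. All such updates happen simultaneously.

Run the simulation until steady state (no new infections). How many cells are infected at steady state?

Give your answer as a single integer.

Step 0 (initial): 2 infected
Step 1: +7 new -> 9 infected
Step 2: +10 new -> 19 infected
Step 3: +8 new -> 27 infected
Step 4: +9 new -> 36 infected
Step 5: +5 new -> 41 infected
Step 6: +2 new -> 43 infected
Step 7: +1 new -> 44 infected
Step 8: +0 new -> 44 infected

Answer: 44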